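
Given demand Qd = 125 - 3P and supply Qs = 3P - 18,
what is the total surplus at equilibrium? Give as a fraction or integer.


Find equilibrium: 125 - 3P = 3P - 18
125 + 18 = 6P
P* = 143/6 = 143/6
Q* = 3*143/6 - 18 = 107/2
Inverse demand: P = 125/3 - Q/3, so P_max = 125/3
Inverse supply: P = 6 + Q/3, so P_min = 6
CS = (1/2) * 107/2 * (125/3 - 143/6) = 11449/24
PS = (1/2) * 107/2 * (143/6 - 6) = 11449/24
TS = CS + PS = 11449/24 + 11449/24 = 11449/12

11449/12


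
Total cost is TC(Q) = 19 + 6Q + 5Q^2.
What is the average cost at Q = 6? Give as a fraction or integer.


TC(6) = 19 + 6*6 + 5*6^2
TC(6) = 19 + 36 + 180 = 235
AC = TC/Q = 235/6 = 235/6

235/6


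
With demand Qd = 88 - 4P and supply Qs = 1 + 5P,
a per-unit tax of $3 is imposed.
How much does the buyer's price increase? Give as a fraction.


With a per-unit tax, the buyer's price increase depends on relative slopes.
Supply slope: d = 5, Demand slope: b = 4
Buyer's price increase = d * tax / (b + d)
= 5 * 3 / (4 + 5)
= 15 / 9 = 5/3

5/3


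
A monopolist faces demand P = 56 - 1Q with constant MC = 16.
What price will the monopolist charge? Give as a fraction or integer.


MR = 56 - 2Q
Set MR = MC: 56 - 2Q = 16
Q* = 20
Substitute into demand:
P* = 56 - 1*20 = 36

36


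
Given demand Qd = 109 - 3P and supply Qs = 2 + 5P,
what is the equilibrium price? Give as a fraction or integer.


At equilibrium, Qd = Qs.
109 - 3P = 2 + 5P
109 - 2 = 3P + 5P
107 = 8P
P* = 107/8 = 107/8

107/8


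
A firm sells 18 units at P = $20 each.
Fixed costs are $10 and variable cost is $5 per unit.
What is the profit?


Total Revenue = P * Q = 20 * 18 = $360
Total Cost = FC + VC*Q = 10 + 5*18 = $100
Profit = TR - TC = 360 - 100 = $260

$260


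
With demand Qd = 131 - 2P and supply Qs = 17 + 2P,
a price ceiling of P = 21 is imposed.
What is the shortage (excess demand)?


At P = 21:
Qd = 131 - 2*21 = 89
Qs = 17 + 2*21 = 59
Shortage = Qd - Qs = 89 - 59 = 30

30


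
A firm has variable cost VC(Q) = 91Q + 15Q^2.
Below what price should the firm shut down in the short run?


AVC(Q) = VC(Q)/Q = 91 + 15Q
AVC is increasing in Q, so minimum AVC is at Q -> 0+.
Min AVC = 91
The firm should shut down if P < 91.

91


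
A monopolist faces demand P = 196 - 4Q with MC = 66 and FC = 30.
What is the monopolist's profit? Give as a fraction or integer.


MR = MC: 196 - 8Q = 66
Q* = 65/4
P* = 196 - 4*65/4 = 131
Profit = (P* - MC)*Q* - FC
= (131 - 66)*65/4 - 30
= 65*65/4 - 30
= 4225/4 - 30 = 4105/4

4105/4


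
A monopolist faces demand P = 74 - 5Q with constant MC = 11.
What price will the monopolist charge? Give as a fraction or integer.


MR = 74 - 10Q
Set MR = MC: 74 - 10Q = 11
Q* = 63/10
Substitute into demand:
P* = 74 - 5*63/10 = 85/2

85/2


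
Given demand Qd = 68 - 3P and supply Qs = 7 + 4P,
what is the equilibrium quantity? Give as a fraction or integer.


First find equilibrium price:
68 - 3P = 7 + 4P
P* = 61/7 = 61/7
Then substitute into demand:
Q* = 68 - 3 * 61/7 = 293/7

293/7


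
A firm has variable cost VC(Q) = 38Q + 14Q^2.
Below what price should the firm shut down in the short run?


AVC(Q) = VC(Q)/Q = 38 + 14Q
AVC is increasing in Q, so minimum AVC is at Q -> 0+.
Min AVC = 38
The firm should shut down if P < 38.

38


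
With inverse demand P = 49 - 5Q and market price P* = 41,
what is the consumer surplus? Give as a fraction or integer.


Maximum willingness to pay (at Q=0): P_max = 49
Quantity demanded at P* = 41:
Q* = (49 - 41)/5 = 8/5
CS = (1/2) * Q* * (P_max - P*)
CS = (1/2) * 8/5 * (49 - 41)
CS = (1/2) * 8/5 * 8 = 32/5

32/5


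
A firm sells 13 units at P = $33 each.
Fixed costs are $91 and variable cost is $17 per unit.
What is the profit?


Total Revenue = P * Q = 33 * 13 = $429
Total Cost = FC + VC*Q = 91 + 17*13 = $312
Profit = TR - TC = 429 - 312 = $117

$117


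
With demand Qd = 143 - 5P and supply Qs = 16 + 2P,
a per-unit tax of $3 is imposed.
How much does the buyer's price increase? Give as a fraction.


With a per-unit tax, the buyer's price increase depends on relative slopes.
Supply slope: d = 2, Demand slope: b = 5
Buyer's price increase = d * tax / (b + d)
= 2 * 3 / (5 + 2)
= 6 / 7 = 6/7

6/7


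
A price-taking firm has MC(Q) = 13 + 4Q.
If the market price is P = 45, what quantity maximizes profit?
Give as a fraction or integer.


In perfect competition, profit is maximized where P = MC.
45 = 13 + 4Q
32 = 4Q
Q* = 32/4 = 8

8


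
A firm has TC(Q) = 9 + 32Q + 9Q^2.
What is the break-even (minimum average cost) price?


AC(Q) = 9/Q + 32 + 9Q
To minimize: dAC/dQ = -9/Q^2 + 9 = 0
Q^2 = 9/9 = 1
Q* = 1
Min AC = 9/1 + 32 + 9*1
Min AC = 9 + 32 + 9 = 50

50


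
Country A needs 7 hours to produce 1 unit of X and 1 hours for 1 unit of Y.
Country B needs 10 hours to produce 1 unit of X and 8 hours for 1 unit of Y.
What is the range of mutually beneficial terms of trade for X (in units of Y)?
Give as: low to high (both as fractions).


Opportunity cost of X for Country A = hours_X / hours_Y = 7/1 = 7 units of Y
Opportunity cost of X for Country B = hours_X / hours_Y = 10/8 = 5/4 units of Y
Terms of trade must be between the two opportunity costs.
Range: 5/4 to 7

5/4 to 7


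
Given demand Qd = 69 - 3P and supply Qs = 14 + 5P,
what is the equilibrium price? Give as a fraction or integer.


At equilibrium, Qd = Qs.
69 - 3P = 14 + 5P
69 - 14 = 3P + 5P
55 = 8P
P* = 55/8 = 55/8

55/8


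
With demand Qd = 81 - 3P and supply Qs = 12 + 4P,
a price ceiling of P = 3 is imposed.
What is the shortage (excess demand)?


At P = 3:
Qd = 81 - 3*3 = 72
Qs = 12 + 4*3 = 24
Shortage = Qd - Qs = 72 - 24 = 48

48


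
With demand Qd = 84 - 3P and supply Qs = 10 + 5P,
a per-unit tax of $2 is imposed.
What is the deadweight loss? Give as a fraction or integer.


Pre-tax equilibrium quantity: Q* = 225/4
Post-tax equilibrium quantity: Q_tax = 105/2
Reduction in quantity: Q* - Q_tax = 15/4
DWL = (1/2) * tax * (Q* - Q_tax)
DWL = (1/2) * 2 * 15/4 = 15/4

15/4


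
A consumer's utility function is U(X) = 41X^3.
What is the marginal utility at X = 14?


MU = dU/dX = 41*3*X^(3-1)
MU = 123*X^2
At X = 14:
MU = 123 * 14^2
MU = 123 * 196 = 24108

24108


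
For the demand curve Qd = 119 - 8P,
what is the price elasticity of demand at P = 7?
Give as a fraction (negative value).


dQ/dP = -8
At P = 7: Q = 119 - 8*7 = 63
E = (dQ/dP)(P/Q) = (-8)(7/63) = -8/9

-8/9


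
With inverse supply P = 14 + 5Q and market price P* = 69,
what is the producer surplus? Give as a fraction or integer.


Minimum supply price (at Q=0): P_min = 14
Quantity supplied at P* = 69:
Q* = (69 - 14)/5 = 11
PS = (1/2) * Q* * (P* - P_min)
PS = (1/2) * 11 * (69 - 14)
PS = (1/2) * 11 * 55 = 605/2

605/2


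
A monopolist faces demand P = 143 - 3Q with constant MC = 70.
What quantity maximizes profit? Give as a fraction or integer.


TR = P*Q = (143 - 3Q)Q = 143Q - 3Q^2
MR = dTR/dQ = 143 - 6Q
Set MR = MC:
143 - 6Q = 70
73 = 6Q
Q* = 73/6 = 73/6

73/6


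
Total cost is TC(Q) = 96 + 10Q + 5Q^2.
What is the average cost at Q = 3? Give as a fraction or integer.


TC(3) = 96 + 10*3 + 5*3^2
TC(3) = 96 + 30 + 45 = 171
AC = TC/Q = 171/3 = 57

57


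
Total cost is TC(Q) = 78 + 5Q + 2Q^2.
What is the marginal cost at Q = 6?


MC = dTC/dQ = 5 + 2*2*Q
At Q = 6:
MC = 5 + 4*6
MC = 5 + 24 = 29

29


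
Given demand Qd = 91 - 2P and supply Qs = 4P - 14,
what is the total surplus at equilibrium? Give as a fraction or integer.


Find equilibrium: 91 - 2P = 4P - 14
91 + 14 = 6P
P* = 105/6 = 35/2
Q* = 4*35/2 - 14 = 56
Inverse demand: P = 91/2 - Q/2, so P_max = 91/2
Inverse supply: P = 7/2 + Q/4, so P_min = 7/2
CS = (1/2) * 56 * (91/2 - 35/2) = 784
PS = (1/2) * 56 * (35/2 - 7/2) = 392
TS = CS + PS = 784 + 392 = 1176

1176


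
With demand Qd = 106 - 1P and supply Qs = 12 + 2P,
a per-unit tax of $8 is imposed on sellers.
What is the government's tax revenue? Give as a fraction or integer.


With tax on sellers, new supply: Qs' = 12 + 2(P - 8)
= 2P - 4
New equilibrium quantity:
Q_new = 208/3
Tax revenue = tax * Q_new = 8 * 208/3 = 1664/3

1664/3


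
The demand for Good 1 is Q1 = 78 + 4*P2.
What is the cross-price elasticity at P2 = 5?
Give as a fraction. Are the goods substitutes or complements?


dQ1/dP2 = 4
At P2 = 5: Q1 = 78 + 4*5 = 98
Exy = (dQ1/dP2)(P2/Q1) = 4 * 5 / 98 = 10/49
Since Exy > 0, the goods are substitutes.

10/49 (substitutes)


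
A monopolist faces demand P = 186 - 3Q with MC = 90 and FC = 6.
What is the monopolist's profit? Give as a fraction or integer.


MR = MC: 186 - 6Q = 90
Q* = 16
P* = 186 - 3*16 = 138
Profit = (P* - MC)*Q* - FC
= (138 - 90)*16 - 6
= 48*16 - 6
= 768 - 6 = 762

762


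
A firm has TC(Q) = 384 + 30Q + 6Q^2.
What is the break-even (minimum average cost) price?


AC(Q) = 384/Q + 30 + 6Q
To minimize: dAC/dQ = -384/Q^2 + 6 = 0
Q^2 = 384/6 = 64
Q* = 8
Min AC = 384/8 + 30 + 6*8
Min AC = 48 + 30 + 48 = 126

126


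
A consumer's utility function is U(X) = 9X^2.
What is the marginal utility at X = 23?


MU = dU/dX = 9*2*X^(2-1)
MU = 18*X^1
At X = 23:
MU = 18 * 23^1
MU = 18 * 23 = 414

414


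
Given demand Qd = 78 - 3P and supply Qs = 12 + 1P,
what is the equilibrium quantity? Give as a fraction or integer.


First find equilibrium price:
78 - 3P = 12 + 1P
P* = 66/4 = 33/2
Then substitute into demand:
Q* = 78 - 3 * 33/2 = 57/2

57/2


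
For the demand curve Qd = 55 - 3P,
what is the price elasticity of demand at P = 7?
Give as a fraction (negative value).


dQ/dP = -3
At P = 7: Q = 55 - 3*7 = 34
E = (dQ/dP)(P/Q) = (-3)(7/34) = -21/34

-21/34


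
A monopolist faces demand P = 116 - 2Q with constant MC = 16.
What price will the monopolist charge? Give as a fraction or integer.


MR = 116 - 4Q
Set MR = MC: 116 - 4Q = 16
Q* = 25
Substitute into demand:
P* = 116 - 2*25 = 66

66


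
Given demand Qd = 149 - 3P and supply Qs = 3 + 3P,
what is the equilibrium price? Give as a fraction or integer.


At equilibrium, Qd = Qs.
149 - 3P = 3 + 3P
149 - 3 = 3P + 3P
146 = 6P
P* = 146/6 = 73/3

73/3


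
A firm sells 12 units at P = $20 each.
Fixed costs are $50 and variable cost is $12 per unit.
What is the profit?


Total Revenue = P * Q = 20 * 12 = $240
Total Cost = FC + VC*Q = 50 + 12*12 = $194
Profit = TR - TC = 240 - 194 = $46

$46


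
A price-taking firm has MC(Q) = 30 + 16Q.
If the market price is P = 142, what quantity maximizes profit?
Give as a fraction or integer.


In perfect competition, profit is maximized where P = MC.
142 = 30 + 16Q
112 = 16Q
Q* = 112/16 = 7

7


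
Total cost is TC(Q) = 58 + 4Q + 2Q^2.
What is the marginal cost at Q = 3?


MC = dTC/dQ = 4 + 2*2*Q
At Q = 3:
MC = 4 + 4*3
MC = 4 + 12 = 16

16


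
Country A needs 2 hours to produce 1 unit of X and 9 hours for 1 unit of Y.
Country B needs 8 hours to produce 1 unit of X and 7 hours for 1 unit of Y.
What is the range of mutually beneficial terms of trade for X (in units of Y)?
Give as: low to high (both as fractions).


Opportunity cost of X for Country A = hours_X / hours_Y = 2/9 = 2/9 units of Y
Opportunity cost of X for Country B = hours_X / hours_Y = 8/7 = 8/7 units of Y
Terms of trade must be between the two opportunity costs.
Range: 2/9 to 8/7

2/9 to 8/7


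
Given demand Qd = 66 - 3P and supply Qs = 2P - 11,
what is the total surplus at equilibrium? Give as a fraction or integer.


Find equilibrium: 66 - 3P = 2P - 11
66 + 11 = 5P
P* = 77/5 = 77/5
Q* = 2*77/5 - 11 = 99/5
Inverse demand: P = 22 - Q/3, so P_max = 22
Inverse supply: P = 11/2 + Q/2, so P_min = 11/2
CS = (1/2) * 99/5 * (22 - 77/5) = 3267/50
PS = (1/2) * 99/5 * (77/5 - 11/2) = 9801/100
TS = CS + PS = 3267/50 + 9801/100 = 3267/20

3267/20


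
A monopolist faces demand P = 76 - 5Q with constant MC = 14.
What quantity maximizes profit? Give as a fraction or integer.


TR = P*Q = (76 - 5Q)Q = 76Q - 5Q^2
MR = dTR/dQ = 76 - 10Q
Set MR = MC:
76 - 10Q = 14
62 = 10Q
Q* = 62/10 = 31/5

31/5


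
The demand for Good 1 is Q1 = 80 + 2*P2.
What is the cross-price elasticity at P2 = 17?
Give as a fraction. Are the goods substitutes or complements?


dQ1/dP2 = 2
At P2 = 17: Q1 = 80 + 2*17 = 114
Exy = (dQ1/dP2)(P2/Q1) = 2 * 17 / 114 = 17/57
Since Exy > 0, the goods are substitutes.

17/57 (substitutes)


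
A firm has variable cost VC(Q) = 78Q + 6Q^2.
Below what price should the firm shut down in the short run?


AVC(Q) = VC(Q)/Q = 78 + 6Q
AVC is increasing in Q, so minimum AVC is at Q -> 0+.
Min AVC = 78
The firm should shut down if P < 78.

78


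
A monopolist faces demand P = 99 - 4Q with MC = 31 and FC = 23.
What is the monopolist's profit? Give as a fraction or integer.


MR = MC: 99 - 8Q = 31
Q* = 17/2
P* = 99 - 4*17/2 = 65
Profit = (P* - MC)*Q* - FC
= (65 - 31)*17/2 - 23
= 34*17/2 - 23
= 289 - 23 = 266

266


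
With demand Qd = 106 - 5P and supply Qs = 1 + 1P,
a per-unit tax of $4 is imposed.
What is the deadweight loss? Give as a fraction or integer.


Pre-tax equilibrium quantity: Q* = 37/2
Post-tax equilibrium quantity: Q_tax = 91/6
Reduction in quantity: Q* - Q_tax = 10/3
DWL = (1/2) * tax * (Q* - Q_tax)
DWL = (1/2) * 4 * 10/3 = 20/3

20/3


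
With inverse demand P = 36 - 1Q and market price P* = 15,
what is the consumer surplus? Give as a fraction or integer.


Maximum willingness to pay (at Q=0): P_max = 36
Quantity demanded at P* = 15:
Q* = (36 - 15)/1 = 21
CS = (1/2) * Q* * (P_max - P*)
CS = (1/2) * 21 * (36 - 15)
CS = (1/2) * 21 * 21 = 441/2

441/2


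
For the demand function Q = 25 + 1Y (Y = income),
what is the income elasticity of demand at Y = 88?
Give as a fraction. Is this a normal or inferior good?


dQ/dY = 1
At Y = 88: Q = 25 + 1*88 = 113
Ey = (dQ/dY)(Y/Q) = 1 * 88 / 113 = 88/113
Since Ey > 0, this is a normal good.

88/113 (normal good)


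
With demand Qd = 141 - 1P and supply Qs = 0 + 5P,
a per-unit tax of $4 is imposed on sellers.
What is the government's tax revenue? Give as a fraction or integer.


With tax on sellers, new supply: Qs' = 0 + 5(P - 4)
= 5P - 20
New equilibrium quantity:
Q_new = 685/6
Tax revenue = tax * Q_new = 4 * 685/6 = 1370/3

1370/3


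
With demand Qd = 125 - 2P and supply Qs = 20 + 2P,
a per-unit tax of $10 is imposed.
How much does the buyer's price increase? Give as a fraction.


With a per-unit tax, the buyer's price increase depends on relative slopes.
Supply slope: d = 2, Demand slope: b = 2
Buyer's price increase = d * tax / (b + d)
= 2 * 10 / (2 + 2)
= 20 / 4 = 5

5


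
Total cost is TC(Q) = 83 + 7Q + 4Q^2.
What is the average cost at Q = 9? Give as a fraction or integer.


TC(9) = 83 + 7*9 + 4*9^2
TC(9) = 83 + 63 + 324 = 470
AC = TC/Q = 470/9 = 470/9

470/9


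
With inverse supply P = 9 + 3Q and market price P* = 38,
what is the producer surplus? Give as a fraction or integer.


Minimum supply price (at Q=0): P_min = 9
Quantity supplied at P* = 38:
Q* = (38 - 9)/3 = 29/3
PS = (1/2) * Q* * (P* - P_min)
PS = (1/2) * 29/3 * (38 - 9)
PS = (1/2) * 29/3 * 29 = 841/6

841/6


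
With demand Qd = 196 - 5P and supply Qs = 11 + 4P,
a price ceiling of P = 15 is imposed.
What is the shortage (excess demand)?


At P = 15:
Qd = 196 - 5*15 = 121
Qs = 11 + 4*15 = 71
Shortage = Qd - Qs = 121 - 71 = 50

50


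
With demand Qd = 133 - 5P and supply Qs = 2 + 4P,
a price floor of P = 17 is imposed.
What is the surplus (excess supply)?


At P = 17:
Qd = 133 - 5*17 = 48
Qs = 2 + 4*17 = 70
Surplus = Qs - Qd = 70 - 48 = 22

22


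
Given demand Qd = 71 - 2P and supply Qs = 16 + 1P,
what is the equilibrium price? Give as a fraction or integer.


At equilibrium, Qd = Qs.
71 - 2P = 16 + 1P
71 - 16 = 2P + 1P
55 = 3P
P* = 55/3 = 55/3

55/3


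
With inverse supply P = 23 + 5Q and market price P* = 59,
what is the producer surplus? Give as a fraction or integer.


Minimum supply price (at Q=0): P_min = 23
Quantity supplied at P* = 59:
Q* = (59 - 23)/5 = 36/5
PS = (1/2) * Q* * (P* - P_min)
PS = (1/2) * 36/5 * (59 - 23)
PS = (1/2) * 36/5 * 36 = 648/5

648/5


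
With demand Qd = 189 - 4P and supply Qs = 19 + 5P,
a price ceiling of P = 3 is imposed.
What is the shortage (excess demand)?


At P = 3:
Qd = 189 - 4*3 = 177
Qs = 19 + 5*3 = 34
Shortage = Qd - Qs = 177 - 34 = 143

143


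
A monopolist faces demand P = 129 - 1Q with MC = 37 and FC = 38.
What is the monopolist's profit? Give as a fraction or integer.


MR = MC: 129 - 2Q = 37
Q* = 46
P* = 129 - 1*46 = 83
Profit = (P* - MC)*Q* - FC
= (83 - 37)*46 - 38
= 46*46 - 38
= 2116 - 38 = 2078

2078


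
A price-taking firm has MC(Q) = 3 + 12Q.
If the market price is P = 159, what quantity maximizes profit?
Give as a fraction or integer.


In perfect competition, profit is maximized where P = MC.
159 = 3 + 12Q
156 = 12Q
Q* = 156/12 = 13

13


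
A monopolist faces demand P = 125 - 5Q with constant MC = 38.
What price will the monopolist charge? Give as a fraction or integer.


MR = 125 - 10Q
Set MR = MC: 125 - 10Q = 38
Q* = 87/10
Substitute into demand:
P* = 125 - 5*87/10 = 163/2

163/2


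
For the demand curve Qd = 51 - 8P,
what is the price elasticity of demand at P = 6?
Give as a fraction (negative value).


dQ/dP = -8
At P = 6: Q = 51 - 8*6 = 3
E = (dQ/dP)(P/Q) = (-8)(6/3) = -16

-16


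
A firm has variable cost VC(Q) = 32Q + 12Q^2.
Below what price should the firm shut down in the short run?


AVC(Q) = VC(Q)/Q = 32 + 12Q
AVC is increasing in Q, so minimum AVC is at Q -> 0+.
Min AVC = 32
The firm should shut down if P < 32.

32


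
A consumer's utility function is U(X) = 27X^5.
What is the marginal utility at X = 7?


MU = dU/dX = 27*5*X^(5-1)
MU = 135*X^4
At X = 7:
MU = 135 * 7^4
MU = 135 * 2401 = 324135

324135


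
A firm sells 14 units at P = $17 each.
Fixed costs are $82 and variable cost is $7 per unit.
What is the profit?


Total Revenue = P * Q = 17 * 14 = $238
Total Cost = FC + VC*Q = 82 + 7*14 = $180
Profit = TR - TC = 238 - 180 = $58

$58


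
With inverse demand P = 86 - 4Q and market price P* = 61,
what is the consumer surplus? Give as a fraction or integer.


Maximum willingness to pay (at Q=0): P_max = 86
Quantity demanded at P* = 61:
Q* = (86 - 61)/4 = 25/4
CS = (1/2) * Q* * (P_max - P*)
CS = (1/2) * 25/4 * (86 - 61)
CS = (1/2) * 25/4 * 25 = 625/8

625/8


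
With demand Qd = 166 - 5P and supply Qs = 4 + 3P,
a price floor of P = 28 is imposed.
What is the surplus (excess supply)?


At P = 28:
Qd = 166 - 5*28 = 26
Qs = 4 + 3*28 = 88
Surplus = Qs - Qd = 88 - 26 = 62

62


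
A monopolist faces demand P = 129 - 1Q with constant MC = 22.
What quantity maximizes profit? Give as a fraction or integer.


TR = P*Q = (129 - 1Q)Q = 129Q - 1Q^2
MR = dTR/dQ = 129 - 2Q
Set MR = MC:
129 - 2Q = 22
107 = 2Q
Q* = 107/2 = 107/2

107/2


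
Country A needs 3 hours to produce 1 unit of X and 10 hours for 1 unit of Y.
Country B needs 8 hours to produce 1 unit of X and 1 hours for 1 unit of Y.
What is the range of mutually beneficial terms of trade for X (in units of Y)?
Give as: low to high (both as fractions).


Opportunity cost of X for Country A = hours_X / hours_Y = 3/10 = 3/10 units of Y
Opportunity cost of X for Country B = hours_X / hours_Y = 8/1 = 8 units of Y
Terms of trade must be between the two opportunity costs.
Range: 3/10 to 8

3/10 to 8


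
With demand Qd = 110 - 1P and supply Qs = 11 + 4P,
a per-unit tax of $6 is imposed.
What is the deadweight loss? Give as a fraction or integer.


Pre-tax equilibrium quantity: Q* = 451/5
Post-tax equilibrium quantity: Q_tax = 427/5
Reduction in quantity: Q* - Q_tax = 24/5
DWL = (1/2) * tax * (Q* - Q_tax)
DWL = (1/2) * 6 * 24/5 = 72/5

72/5


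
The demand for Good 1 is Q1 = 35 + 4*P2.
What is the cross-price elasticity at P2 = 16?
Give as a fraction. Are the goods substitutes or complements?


dQ1/dP2 = 4
At P2 = 16: Q1 = 35 + 4*16 = 99
Exy = (dQ1/dP2)(P2/Q1) = 4 * 16 / 99 = 64/99
Since Exy > 0, the goods are substitutes.

64/99 (substitutes)


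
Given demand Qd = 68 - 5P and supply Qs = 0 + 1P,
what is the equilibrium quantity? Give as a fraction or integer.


First find equilibrium price:
68 - 5P = 0 + 1P
P* = 68/6 = 34/3
Then substitute into demand:
Q* = 68 - 5 * 34/3 = 34/3

34/3


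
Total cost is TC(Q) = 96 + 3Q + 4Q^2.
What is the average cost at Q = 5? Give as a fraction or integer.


TC(5) = 96 + 3*5 + 4*5^2
TC(5) = 96 + 15 + 100 = 211
AC = TC/Q = 211/5 = 211/5

211/5


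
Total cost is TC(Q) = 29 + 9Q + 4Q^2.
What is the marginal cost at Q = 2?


MC = dTC/dQ = 9 + 2*4*Q
At Q = 2:
MC = 9 + 8*2
MC = 9 + 16 = 25

25


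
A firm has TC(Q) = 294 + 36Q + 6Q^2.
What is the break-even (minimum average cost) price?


AC(Q) = 294/Q + 36 + 6Q
To minimize: dAC/dQ = -294/Q^2 + 6 = 0
Q^2 = 294/6 = 49
Q* = 7
Min AC = 294/7 + 36 + 6*7
Min AC = 42 + 36 + 42 = 120

120


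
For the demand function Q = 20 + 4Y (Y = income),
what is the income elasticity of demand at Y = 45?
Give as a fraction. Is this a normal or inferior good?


dQ/dY = 4
At Y = 45: Q = 20 + 4*45 = 200
Ey = (dQ/dY)(Y/Q) = 4 * 45 / 200 = 9/10
Since Ey > 0, this is a normal good.

9/10 (normal good)


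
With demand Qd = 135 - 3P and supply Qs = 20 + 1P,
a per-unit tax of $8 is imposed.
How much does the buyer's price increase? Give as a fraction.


With a per-unit tax, the buyer's price increase depends on relative slopes.
Supply slope: d = 1, Demand slope: b = 3
Buyer's price increase = d * tax / (b + d)
= 1 * 8 / (3 + 1)
= 8 / 4 = 2

2


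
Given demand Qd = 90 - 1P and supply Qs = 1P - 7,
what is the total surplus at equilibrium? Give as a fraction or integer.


Find equilibrium: 90 - 1P = 1P - 7
90 + 7 = 2P
P* = 97/2 = 97/2
Q* = 1*97/2 - 7 = 83/2
Inverse demand: P = 90 - Q/1, so P_max = 90
Inverse supply: P = 7 + Q/1, so P_min = 7
CS = (1/2) * 83/2 * (90 - 97/2) = 6889/8
PS = (1/2) * 83/2 * (97/2 - 7) = 6889/8
TS = CS + PS = 6889/8 + 6889/8 = 6889/4

6889/4


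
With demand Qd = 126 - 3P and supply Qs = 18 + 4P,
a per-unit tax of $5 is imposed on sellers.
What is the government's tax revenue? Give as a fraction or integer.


With tax on sellers, new supply: Qs' = 18 + 4(P - 5)
= 4P - 2
New equilibrium quantity:
Q_new = 498/7
Tax revenue = tax * Q_new = 5 * 498/7 = 2490/7

2490/7


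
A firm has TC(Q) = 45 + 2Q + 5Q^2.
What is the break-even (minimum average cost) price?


AC(Q) = 45/Q + 2 + 5Q
To minimize: dAC/dQ = -45/Q^2 + 5 = 0
Q^2 = 45/5 = 9
Q* = 3
Min AC = 45/3 + 2 + 5*3
Min AC = 15 + 2 + 15 = 32

32


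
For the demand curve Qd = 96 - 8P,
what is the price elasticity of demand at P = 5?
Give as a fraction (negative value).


dQ/dP = -8
At P = 5: Q = 96 - 8*5 = 56
E = (dQ/dP)(P/Q) = (-8)(5/56) = -5/7

-5/7


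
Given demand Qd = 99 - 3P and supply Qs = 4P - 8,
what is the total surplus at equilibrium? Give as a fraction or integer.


Find equilibrium: 99 - 3P = 4P - 8
99 + 8 = 7P
P* = 107/7 = 107/7
Q* = 4*107/7 - 8 = 372/7
Inverse demand: P = 33 - Q/3, so P_max = 33
Inverse supply: P = 2 + Q/4, so P_min = 2
CS = (1/2) * 372/7 * (33 - 107/7) = 23064/49
PS = (1/2) * 372/7 * (107/7 - 2) = 17298/49
TS = CS + PS = 23064/49 + 17298/49 = 5766/7

5766/7


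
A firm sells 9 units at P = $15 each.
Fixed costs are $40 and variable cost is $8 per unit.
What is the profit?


Total Revenue = P * Q = 15 * 9 = $135
Total Cost = FC + VC*Q = 40 + 8*9 = $112
Profit = TR - TC = 135 - 112 = $23

$23


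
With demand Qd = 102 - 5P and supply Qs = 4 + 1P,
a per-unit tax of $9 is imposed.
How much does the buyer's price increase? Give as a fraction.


With a per-unit tax, the buyer's price increase depends on relative slopes.
Supply slope: d = 1, Demand slope: b = 5
Buyer's price increase = d * tax / (b + d)
= 1 * 9 / (5 + 1)
= 9 / 6 = 3/2

3/2


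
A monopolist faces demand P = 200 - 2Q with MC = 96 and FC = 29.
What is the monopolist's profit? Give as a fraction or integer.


MR = MC: 200 - 4Q = 96
Q* = 26
P* = 200 - 2*26 = 148
Profit = (P* - MC)*Q* - FC
= (148 - 96)*26 - 29
= 52*26 - 29
= 1352 - 29 = 1323

1323


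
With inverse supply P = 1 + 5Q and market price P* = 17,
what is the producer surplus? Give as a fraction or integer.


Minimum supply price (at Q=0): P_min = 1
Quantity supplied at P* = 17:
Q* = (17 - 1)/5 = 16/5
PS = (1/2) * Q* * (P* - P_min)
PS = (1/2) * 16/5 * (17 - 1)
PS = (1/2) * 16/5 * 16 = 128/5

128/5


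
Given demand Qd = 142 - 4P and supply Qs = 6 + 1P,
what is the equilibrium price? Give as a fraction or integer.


At equilibrium, Qd = Qs.
142 - 4P = 6 + 1P
142 - 6 = 4P + 1P
136 = 5P
P* = 136/5 = 136/5

136/5


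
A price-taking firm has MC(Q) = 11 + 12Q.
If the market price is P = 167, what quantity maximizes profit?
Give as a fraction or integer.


In perfect competition, profit is maximized where P = MC.
167 = 11 + 12Q
156 = 12Q
Q* = 156/12 = 13

13


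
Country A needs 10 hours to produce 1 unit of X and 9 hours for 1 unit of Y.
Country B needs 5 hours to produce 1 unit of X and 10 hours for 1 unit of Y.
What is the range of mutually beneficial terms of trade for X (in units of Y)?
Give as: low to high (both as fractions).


Opportunity cost of X for Country A = hours_X / hours_Y = 10/9 = 10/9 units of Y
Opportunity cost of X for Country B = hours_X / hours_Y = 5/10 = 1/2 units of Y
Terms of trade must be between the two opportunity costs.
Range: 1/2 to 10/9

1/2 to 10/9


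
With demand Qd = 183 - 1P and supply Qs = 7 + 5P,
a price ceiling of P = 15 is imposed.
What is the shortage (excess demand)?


At P = 15:
Qd = 183 - 1*15 = 168
Qs = 7 + 5*15 = 82
Shortage = Qd - Qs = 168 - 82 = 86

86


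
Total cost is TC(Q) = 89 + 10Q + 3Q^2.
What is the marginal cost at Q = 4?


MC = dTC/dQ = 10 + 2*3*Q
At Q = 4:
MC = 10 + 6*4
MC = 10 + 24 = 34

34


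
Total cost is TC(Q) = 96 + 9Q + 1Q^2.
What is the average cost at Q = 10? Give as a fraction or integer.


TC(10) = 96 + 9*10 + 1*10^2
TC(10) = 96 + 90 + 100 = 286
AC = TC/Q = 286/10 = 143/5

143/5


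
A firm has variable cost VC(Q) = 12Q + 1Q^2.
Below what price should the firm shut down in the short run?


AVC(Q) = VC(Q)/Q = 12 + 1Q
AVC is increasing in Q, so minimum AVC is at Q -> 0+.
Min AVC = 12
The firm should shut down if P < 12.

12


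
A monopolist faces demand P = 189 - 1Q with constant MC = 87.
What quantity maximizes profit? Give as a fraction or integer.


TR = P*Q = (189 - 1Q)Q = 189Q - 1Q^2
MR = dTR/dQ = 189 - 2Q
Set MR = MC:
189 - 2Q = 87
102 = 2Q
Q* = 102/2 = 51

51


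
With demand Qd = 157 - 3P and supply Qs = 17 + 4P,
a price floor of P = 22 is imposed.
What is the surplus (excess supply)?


At P = 22:
Qd = 157 - 3*22 = 91
Qs = 17 + 4*22 = 105
Surplus = Qs - Qd = 105 - 91 = 14

14


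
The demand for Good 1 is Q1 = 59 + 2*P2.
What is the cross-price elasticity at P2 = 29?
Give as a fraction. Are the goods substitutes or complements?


dQ1/dP2 = 2
At P2 = 29: Q1 = 59 + 2*29 = 117
Exy = (dQ1/dP2)(P2/Q1) = 2 * 29 / 117 = 58/117
Since Exy > 0, the goods are substitutes.

58/117 (substitutes)


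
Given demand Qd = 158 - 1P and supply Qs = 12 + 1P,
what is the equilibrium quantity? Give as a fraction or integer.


First find equilibrium price:
158 - 1P = 12 + 1P
P* = 146/2 = 73
Then substitute into demand:
Q* = 158 - 1 * 73 = 85

85


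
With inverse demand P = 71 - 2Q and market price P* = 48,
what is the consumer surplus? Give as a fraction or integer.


Maximum willingness to pay (at Q=0): P_max = 71
Quantity demanded at P* = 48:
Q* = (71 - 48)/2 = 23/2
CS = (1/2) * Q* * (P_max - P*)
CS = (1/2) * 23/2 * (71 - 48)
CS = (1/2) * 23/2 * 23 = 529/4

529/4


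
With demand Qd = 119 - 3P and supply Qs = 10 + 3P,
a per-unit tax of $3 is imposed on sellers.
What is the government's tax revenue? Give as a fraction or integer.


With tax on sellers, new supply: Qs' = 10 + 3(P - 3)
= 1 + 3P
New equilibrium quantity:
Q_new = 60
Tax revenue = tax * Q_new = 3 * 60 = 180

180


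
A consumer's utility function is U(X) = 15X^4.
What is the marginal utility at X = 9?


MU = dU/dX = 15*4*X^(4-1)
MU = 60*X^3
At X = 9:
MU = 60 * 9^3
MU = 60 * 729 = 43740

43740


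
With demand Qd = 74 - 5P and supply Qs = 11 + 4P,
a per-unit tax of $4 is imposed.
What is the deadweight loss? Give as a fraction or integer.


Pre-tax equilibrium quantity: Q* = 39
Post-tax equilibrium quantity: Q_tax = 271/9
Reduction in quantity: Q* - Q_tax = 80/9
DWL = (1/2) * tax * (Q* - Q_tax)
DWL = (1/2) * 4 * 80/9 = 160/9

160/9


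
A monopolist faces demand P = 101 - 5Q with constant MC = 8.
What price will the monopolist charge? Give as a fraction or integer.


MR = 101 - 10Q
Set MR = MC: 101 - 10Q = 8
Q* = 93/10
Substitute into demand:
P* = 101 - 5*93/10 = 109/2

109/2


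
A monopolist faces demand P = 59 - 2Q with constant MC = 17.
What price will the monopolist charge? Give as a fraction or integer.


MR = 59 - 4Q
Set MR = MC: 59 - 4Q = 17
Q* = 21/2
Substitute into demand:
P* = 59 - 2*21/2 = 38

38


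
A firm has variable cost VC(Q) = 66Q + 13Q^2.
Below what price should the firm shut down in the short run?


AVC(Q) = VC(Q)/Q = 66 + 13Q
AVC is increasing in Q, so minimum AVC is at Q -> 0+.
Min AVC = 66
The firm should shut down if P < 66.

66


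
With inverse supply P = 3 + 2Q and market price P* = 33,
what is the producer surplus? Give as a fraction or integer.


Minimum supply price (at Q=0): P_min = 3
Quantity supplied at P* = 33:
Q* = (33 - 3)/2 = 15
PS = (1/2) * Q* * (P* - P_min)
PS = (1/2) * 15 * (33 - 3)
PS = (1/2) * 15 * 30 = 225

225


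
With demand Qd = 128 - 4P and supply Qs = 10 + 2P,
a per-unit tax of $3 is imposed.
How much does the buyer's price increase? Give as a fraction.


With a per-unit tax, the buyer's price increase depends on relative slopes.
Supply slope: d = 2, Demand slope: b = 4
Buyer's price increase = d * tax / (b + d)
= 2 * 3 / (4 + 2)
= 6 / 6 = 1

1


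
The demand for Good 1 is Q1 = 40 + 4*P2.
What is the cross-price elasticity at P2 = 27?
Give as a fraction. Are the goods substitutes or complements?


dQ1/dP2 = 4
At P2 = 27: Q1 = 40 + 4*27 = 148
Exy = (dQ1/dP2)(P2/Q1) = 4 * 27 / 148 = 27/37
Since Exy > 0, the goods are substitutes.

27/37 (substitutes)


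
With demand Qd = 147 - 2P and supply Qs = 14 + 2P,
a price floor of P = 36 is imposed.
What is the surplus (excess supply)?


At P = 36:
Qd = 147 - 2*36 = 75
Qs = 14 + 2*36 = 86
Surplus = Qs - Qd = 86 - 75 = 11

11


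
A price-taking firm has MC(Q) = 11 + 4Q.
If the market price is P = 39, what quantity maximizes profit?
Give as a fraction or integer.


In perfect competition, profit is maximized where P = MC.
39 = 11 + 4Q
28 = 4Q
Q* = 28/4 = 7

7


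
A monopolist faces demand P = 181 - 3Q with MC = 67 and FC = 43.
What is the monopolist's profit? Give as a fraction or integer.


MR = MC: 181 - 6Q = 67
Q* = 19
P* = 181 - 3*19 = 124
Profit = (P* - MC)*Q* - FC
= (124 - 67)*19 - 43
= 57*19 - 43
= 1083 - 43 = 1040

1040


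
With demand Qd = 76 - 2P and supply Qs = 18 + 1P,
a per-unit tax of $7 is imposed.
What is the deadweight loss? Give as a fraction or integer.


Pre-tax equilibrium quantity: Q* = 112/3
Post-tax equilibrium quantity: Q_tax = 98/3
Reduction in quantity: Q* - Q_tax = 14/3
DWL = (1/2) * tax * (Q* - Q_tax)
DWL = (1/2) * 7 * 14/3 = 49/3

49/3


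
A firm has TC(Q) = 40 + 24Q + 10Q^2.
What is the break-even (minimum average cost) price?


AC(Q) = 40/Q + 24 + 10Q
To minimize: dAC/dQ = -40/Q^2 + 10 = 0
Q^2 = 40/10 = 4
Q* = 2
Min AC = 40/2 + 24 + 10*2
Min AC = 20 + 24 + 20 = 64

64


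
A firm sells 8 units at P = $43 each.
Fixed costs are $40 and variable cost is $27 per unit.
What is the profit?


Total Revenue = P * Q = 43 * 8 = $344
Total Cost = FC + VC*Q = 40 + 27*8 = $256
Profit = TR - TC = 344 - 256 = $88

$88


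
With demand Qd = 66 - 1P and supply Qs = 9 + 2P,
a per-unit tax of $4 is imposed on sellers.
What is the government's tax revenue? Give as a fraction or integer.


With tax on sellers, new supply: Qs' = 9 + 2(P - 4)
= 1 + 2P
New equilibrium quantity:
Q_new = 133/3
Tax revenue = tax * Q_new = 4 * 133/3 = 532/3

532/3


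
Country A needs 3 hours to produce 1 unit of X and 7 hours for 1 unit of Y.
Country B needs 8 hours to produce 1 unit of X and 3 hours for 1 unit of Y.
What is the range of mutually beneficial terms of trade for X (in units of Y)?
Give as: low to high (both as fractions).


Opportunity cost of X for Country A = hours_X / hours_Y = 3/7 = 3/7 units of Y
Opportunity cost of X for Country B = hours_X / hours_Y = 8/3 = 8/3 units of Y
Terms of trade must be between the two opportunity costs.
Range: 3/7 to 8/3

3/7 to 8/3


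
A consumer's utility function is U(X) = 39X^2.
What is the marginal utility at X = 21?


MU = dU/dX = 39*2*X^(2-1)
MU = 78*X^1
At X = 21:
MU = 78 * 21^1
MU = 78 * 21 = 1638

1638


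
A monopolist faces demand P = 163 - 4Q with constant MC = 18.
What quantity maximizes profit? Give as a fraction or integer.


TR = P*Q = (163 - 4Q)Q = 163Q - 4Q^2
MR = dTR/dQ = 163 - 8Q
Set MR = MC:
163 - 8Q = 18
145 = 8Q
Q* = 145/8 = 145/8

145/8


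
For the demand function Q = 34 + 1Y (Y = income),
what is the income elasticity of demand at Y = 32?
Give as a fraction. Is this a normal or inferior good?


dQ/dY = 1
At Y = 32: Q = 34 + 1*32 = 66
Ey = (dQ/dY)(Y/Q) = 1 * 32 / 66 = 16/33
Since Ey > 0, this is a normal good.

16/33 (normal good)


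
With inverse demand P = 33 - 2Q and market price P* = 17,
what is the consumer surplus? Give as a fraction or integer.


Maximum willingness to pay (at Q=0): P_max = 33
Quantity demanded at P* = 17:
Q* = (33 - 17)/2 = 8
CS = (1/2) * Q* * (P_max - P*)
CS = (1/2) * 8 * (33 - 17)
CS = (1/2) * 8 * 16 = 64

64


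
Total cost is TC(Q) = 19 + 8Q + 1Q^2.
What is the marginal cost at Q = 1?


MC = dTC/dQ = 8 + 2*1*Q
At Q = 1:
MC = 8 + 2*1
MC = 8 + 2 = 10

10


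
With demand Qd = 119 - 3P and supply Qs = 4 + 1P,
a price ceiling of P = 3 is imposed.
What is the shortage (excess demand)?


At P = 3:
Qd = 119 - 3*3 = 110
Qs = 4 + 1*3 = 7
Shortage = Qd - Qs = 110 - 7 = 103

103


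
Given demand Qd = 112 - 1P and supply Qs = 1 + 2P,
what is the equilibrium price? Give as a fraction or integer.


At equilibrium, Qd = Qs.
112 - 1P = 1 + 2P
112 - 1 = 1P + 2P
111 = 3P
P* = 111/3 = 37

37


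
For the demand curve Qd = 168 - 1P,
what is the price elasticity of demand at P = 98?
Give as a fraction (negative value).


dQ/dP = -1
At P = 98: Q = 168 - 1*98 = 70
E = (dQ/dP)(P/Q) = (-1)(98/70) = -7/5

-7/5


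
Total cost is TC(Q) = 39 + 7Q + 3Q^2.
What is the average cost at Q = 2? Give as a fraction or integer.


TC(2) = 39 + 7*2 + 3*2^2
TC(2) = 39 + 14 + 12 = 65
AC = TC/Q = 65/2 = 65/2

65/2


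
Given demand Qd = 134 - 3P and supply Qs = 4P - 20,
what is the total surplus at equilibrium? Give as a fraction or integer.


Find equilibrium: 134 - 3P = 4P - 20
134 + 20 = 7P
P* = 154/7 = 22
Q* = 4*22 - 20 = 68
Inverse demand: P = 134/3 - Q/3, so P_max = 134/3
Inverse supply: P = 5 + Q/4, so P_min = 5
CS = (1/2) * 68 * (134/3 - 22) = 2312/3
PS = (1/2) * 68 * (22 - 5) = 578
TS = CS + PS = 2312/3 + 578 = 4046/3

4046/3


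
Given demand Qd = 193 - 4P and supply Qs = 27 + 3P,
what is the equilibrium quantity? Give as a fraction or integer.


First find equilibrium price:
193 - 4P = 27 + 3P
P* = 166/7 = 166/7
Then substitute into demand:
Q* = 193 - 4 * 166/7 = 687/7

687/7


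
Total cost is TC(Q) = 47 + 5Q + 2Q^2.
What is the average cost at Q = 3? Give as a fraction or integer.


TC(3) = 47 + 5*3 + 2*3^2
TC(3) = 47 + 15 + 18 = 80
AC = TC/Q = 80/3 = 80/3

80/3


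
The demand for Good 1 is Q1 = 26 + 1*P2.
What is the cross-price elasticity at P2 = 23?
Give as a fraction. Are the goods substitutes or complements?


dQ1/dP2 = 1
At P2 = 23: Q1 = 26 + 1*23 = 49
Exy = (dQ1/dP2)(P2/Q1) = 1 * 23 / 49 = 23/49
Since Exy > 0, the goods are substitutes.

23/49 (substitutes)


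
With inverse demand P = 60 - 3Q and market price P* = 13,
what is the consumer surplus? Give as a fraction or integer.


Maximum willingness to pay (at Q=0): P_max = 60
Quantity demanded at P* = 13:
Q* = (60 - 13)/3 = 47/3
CS = (1/2) * Q* * (P_max - P*)
CS = (1/2) * 47/3 * (60 - 13)
CS = (1/2) * 47/3 * 47 = 2209/6

2209/6


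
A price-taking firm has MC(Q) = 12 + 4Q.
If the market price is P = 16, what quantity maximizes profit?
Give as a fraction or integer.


In perfect competition, profit is maximized where P = MC.
16 = 12 + 4Q
4 = 4Q
Q* = 4/4 = 1

1


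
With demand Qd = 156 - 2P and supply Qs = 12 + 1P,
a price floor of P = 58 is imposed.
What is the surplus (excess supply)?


At P = 58:
Qd = 156 - 2*58 = 40
Qs = 12 + 1*58 = 70
Surplus = Qs - Qd = 70 - 40 = 30

30


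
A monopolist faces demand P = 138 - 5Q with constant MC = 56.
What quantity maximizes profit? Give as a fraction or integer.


TR = P*Q = (138 - 5Q)Q = 138Q - 5Q^2
MR = dTR/dQ = 138 - 10Q
Set MR = MC:
138 - 10Q = 56
82 = 10Q
Q* = 82/10 = 41/5

41/5


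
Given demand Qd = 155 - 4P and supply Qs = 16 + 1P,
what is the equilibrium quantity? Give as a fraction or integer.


First find equilibrium price:
155 - 4P = 16 + 1P
P* = 139/5 = 139/5
Then substitute into demand:
Q* = 155 - 4 * 139/5 = 219/5

219/5


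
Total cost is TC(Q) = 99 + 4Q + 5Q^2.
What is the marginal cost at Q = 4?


MC = dTC/dQ = 4 + 2*5*Q
At Q = 4:
MC = 4 + 10*4
MC = 4 + 40 = 44

44


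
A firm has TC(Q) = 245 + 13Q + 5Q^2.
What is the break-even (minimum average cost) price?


AC(Q) = 245/Q + 13 + 5Q
To minimize: dAC/dQ = -245/Q^2 + 5 = 0
Q^2 = 245/5 = 49
Q* = 7
Min AC = 245/7 + 13 + 5*7
Min AC = 35 + 13 + 35 = 83

83


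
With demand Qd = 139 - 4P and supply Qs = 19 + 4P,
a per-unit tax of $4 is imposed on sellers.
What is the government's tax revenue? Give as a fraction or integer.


With tax on sellers, new supply: Qs' = 19 + 4(P - 4)
= 3 + 4P
New equilibrium quantity:
Q_new = 71
Tax revenue = tax * Q_new = 4 * 71 = 284

284


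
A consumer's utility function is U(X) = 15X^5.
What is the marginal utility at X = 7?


MU = dU/dX = 15*5*X^(5-1)
MU = 75*X^4
At X = 7:
MU = 75 * 7^4
MU = 75 * 2401 = 180075

180075


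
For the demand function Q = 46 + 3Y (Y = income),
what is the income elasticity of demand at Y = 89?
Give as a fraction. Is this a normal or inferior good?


dQ/dY = 3
At Y = 89: Q = 46 + 3*89 = 313
Ey = (dQ/dY)(Y/Q) = 3 * 89 / 313 = 267/313
Since Ey > 0, this is a normal good.

267/313 (normal good)


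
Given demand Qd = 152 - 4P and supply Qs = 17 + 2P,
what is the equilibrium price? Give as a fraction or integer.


At equilibrium, Qd = Qs.
152 - 4P = 17 + 2P
152 - 17 = 4P + 2P
135 = 6P
P* = 135/6 = 45/2

45/2


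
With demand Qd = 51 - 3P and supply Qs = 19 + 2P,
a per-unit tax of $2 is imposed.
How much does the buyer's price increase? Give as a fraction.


With a per-unit tax, the buyer's price increase depends on relative slopes.
Supply slope: d = 2, Demand slope: b = 3
Buyer's price increase = d * tax / (b + d)
= 2 * 2 / (3 + 2)
= 4 / 5 = 4/5

4/5


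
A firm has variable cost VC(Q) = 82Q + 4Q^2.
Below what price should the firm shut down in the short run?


AVC(Q) = VC(Q)/Q = 82 + 4Q
AVC is increasing in Q, so minimum AVC is at Q -> 0+.
Min AVC = 82
The firm should shut down if P < 82.

82


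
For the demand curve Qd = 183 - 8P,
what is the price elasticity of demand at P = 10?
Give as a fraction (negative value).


dQ/dP = -8
At P = 10: Q = 183 - 8*10 = 103
E = (dQ/dP)(P/Q) = (-8)(10/103) = -80/103

-80/103


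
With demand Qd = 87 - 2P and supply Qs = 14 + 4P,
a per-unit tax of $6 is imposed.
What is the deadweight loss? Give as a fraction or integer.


Pre-tax equilibrium quantity: Q* = 188/3
Post-tax equilibrium quantity: Q_tax = 164/3
Reduction in quantity: Q* - Q_tax = 8
DWL = (1/2) * tax * (Q* - Q_tax)
DWL = (1/2) * 6 * 8 = 24

24
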